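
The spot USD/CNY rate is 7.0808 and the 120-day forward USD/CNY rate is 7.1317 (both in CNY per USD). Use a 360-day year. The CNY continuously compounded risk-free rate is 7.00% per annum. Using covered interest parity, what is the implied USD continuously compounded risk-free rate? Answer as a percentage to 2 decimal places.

F = S·e^((r_CNY − r_USD)T) ⇒ r_USD = r_CNY − ln(F/S)/T
ln(7.1317/7.0808) = 0.007163; /(120/360) = 0.021489
r_USD = 0.0700 − 0.021489 = 0.048511
r_USD = 4.85%

4.85%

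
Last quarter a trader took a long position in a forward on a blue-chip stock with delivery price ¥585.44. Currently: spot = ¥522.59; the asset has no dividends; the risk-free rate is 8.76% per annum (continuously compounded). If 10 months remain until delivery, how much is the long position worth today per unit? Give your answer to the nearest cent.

Current fair forward for the remaining 10 months: F = S·e^(r·T), r = 0.0876
F = 522.59 · e^(0.0876 × 10/12) = 522.59 × 1.075731 = 562.1663
Value of long forward = (F − K)·e^(−rT) = (562.1663 − 585.44) · e^(−0.0876·10/12)
= -23.2737 × 0.929601 = -21.64

-¥21.64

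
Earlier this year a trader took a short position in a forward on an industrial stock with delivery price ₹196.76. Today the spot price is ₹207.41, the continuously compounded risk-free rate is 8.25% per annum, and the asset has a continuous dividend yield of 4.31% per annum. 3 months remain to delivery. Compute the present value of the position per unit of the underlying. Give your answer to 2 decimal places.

Current fair forward for the remaining 3 months: F = S·e^((r − q)·T), (r − q) = 0.0825 − 0.0431 = 0.0394
F = 207.41 · e^(0.0394 × 3/12) = 207.41 × 1.009899 = 209.4632
Value of long forward = (F − K)·e^(−rT) = (209.4632 − 196.76) · e^(−0.0825·3/12)
= 12.7032 × 0.979586 = 12.44
Short position value = −(long value) = -₹12.44

-₹12.44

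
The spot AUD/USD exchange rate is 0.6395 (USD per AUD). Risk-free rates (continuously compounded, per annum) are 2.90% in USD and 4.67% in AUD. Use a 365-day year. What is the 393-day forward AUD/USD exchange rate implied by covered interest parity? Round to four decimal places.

0.6274

F = S·e^((r_USD − r_AUD)T) = 0.6395 · e^((0.0290 − 0.0467) × 393/365)
= 0.6395 · e^-0.019058 = 0.6395 × 0.981122
F = 0.6274 USD per AUD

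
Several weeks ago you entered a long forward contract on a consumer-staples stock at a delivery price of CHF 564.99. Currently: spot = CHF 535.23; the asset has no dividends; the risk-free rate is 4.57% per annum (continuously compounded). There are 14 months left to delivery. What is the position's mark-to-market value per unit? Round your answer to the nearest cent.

-CHF 0.43

Current fair forward for the remaining 14 months: F = S·e^(r·T), r = 0.0457
F = 535.23 · e^(0.0457 × 14/12) = 535.23 × 1.054764 = 564.5413
Value of long forward = (F − K)·e^(−rT) = (564.5413 − 564.99) · e^(−0.0457·14/12)
= -0.4487 × 0.948080 = -0.43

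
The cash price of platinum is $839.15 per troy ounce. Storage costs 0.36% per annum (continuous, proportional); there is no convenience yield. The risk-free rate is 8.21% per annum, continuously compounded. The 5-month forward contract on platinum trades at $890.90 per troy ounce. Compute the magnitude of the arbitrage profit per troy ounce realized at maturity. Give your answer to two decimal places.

Fair forward: F* = S·e^(carry·T), with carry = (r + u) = 0.0821 + 0.0036 = 0.0857
F* = 839.15 · e^(0.0857 × 5/12) = 839.15 · e^0.035708 = 839.15 × 1.036353 = $869.6556
Market $890.90 > fair $869.6556: forward overpriced → cash-and-carry (buy spot, short the forward).
At maturity, profit = |F_mkt − F*| = |890.90 − 869.6556| = $21.24 per troy ounce

$21.24 per troy ounce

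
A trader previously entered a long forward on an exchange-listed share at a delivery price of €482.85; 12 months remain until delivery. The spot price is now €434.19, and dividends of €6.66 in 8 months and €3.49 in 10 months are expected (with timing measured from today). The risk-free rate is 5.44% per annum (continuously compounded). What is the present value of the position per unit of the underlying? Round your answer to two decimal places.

-€32.85

PV(remaining dividends) I = 6.66·e^(−0.0544·8/12) + 3.49·e^(−0.0544·10/12) = 9.7581
Current forward F = (S − I)·e^(rT) = (434.19 − 9.7581)·e^(0.0544·12/12) = 424.4319 × 1.055907 = 448.1606
Value (long) = (F − K)·e^(−rT) = (448.1606 − 482.85) × 0.947053 = -32.8527
Value = -€32.85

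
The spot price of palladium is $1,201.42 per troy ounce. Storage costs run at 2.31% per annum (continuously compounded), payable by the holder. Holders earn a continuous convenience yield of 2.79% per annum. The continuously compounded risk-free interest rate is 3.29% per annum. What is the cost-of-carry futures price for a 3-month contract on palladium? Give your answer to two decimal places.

Net carry = r + u − y = 0.0329 + 0.0231 − 0.0279 = 0.0281
F = S·e^((r+u−y)T) = 1201.42 · e^(0.0281 × 3/12) = 1201.42 · e^0.00702500
= 1201.42 × 1.00704973 = $1,209.89 per troy ounce

$1,209.89 per troy ounce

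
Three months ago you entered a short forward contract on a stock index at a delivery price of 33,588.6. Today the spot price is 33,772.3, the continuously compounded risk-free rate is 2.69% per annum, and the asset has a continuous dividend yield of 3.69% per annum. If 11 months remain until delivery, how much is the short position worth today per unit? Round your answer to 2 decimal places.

Current fair forward for the remaining 11 months: F = S·e^((r − q)·T), (r − q) = 0.0269 − 0.0369 = -0.0100
F = 33772.3 · e^(-0.0100 × 11/12) = 33772.3 × 0.99087522 = 33464.1352
Value of long forward = (F − K)·e^(−rT) = (33464.1352 − 33588.6) · e^(−0.0269·11/12)
= -124.4648 × 0.97564320 = -121.43
Short position value = −(long value) = 121.43

121.43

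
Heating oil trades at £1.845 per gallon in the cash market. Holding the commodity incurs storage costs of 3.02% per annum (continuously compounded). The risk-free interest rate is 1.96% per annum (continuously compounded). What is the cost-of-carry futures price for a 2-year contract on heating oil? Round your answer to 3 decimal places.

Net carry = r + u − y = 0.0196 + 0.0302 − 0.0000 = 0.0498
F = S·e^((r+u−y)T) = 1.845 · e^(0.0498 × 2) = 1.845 · e^0.099600
= 1.845 × 1.104729 = £2.038 per gallon

£2.038 per gallon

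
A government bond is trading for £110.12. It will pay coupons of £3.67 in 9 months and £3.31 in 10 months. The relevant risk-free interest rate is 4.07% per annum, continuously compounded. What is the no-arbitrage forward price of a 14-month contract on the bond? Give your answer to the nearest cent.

PV(coupons) I = 3.67·e^(−0.0407·9/12) + 3.31·e^(−0.0407·10/12)
I = 3.5597 + 3.1996 = 6.7593
F = (S − I)·e^(rT) = (110.12 − 6.7593) · e^(0.0407·14/12)
= 103.3607 · e^0.047483 = 103.3607 × 1.048628 = £108.39

£108.39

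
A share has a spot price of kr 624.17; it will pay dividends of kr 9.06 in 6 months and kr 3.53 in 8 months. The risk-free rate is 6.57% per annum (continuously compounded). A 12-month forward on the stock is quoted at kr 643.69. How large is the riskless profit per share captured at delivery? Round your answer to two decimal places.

PV(dividends) I = 9.06·e^(−0.0657·6/12) + 3.53·e^(−0.0657·8/12) = 12.1459
Fair forward F* = (S − I)·e^(rT) = (624.17 − 12.1459)·e^0.065700 = 612.0241 × 1.067906 = 653.5842
Market kr 643.69 < fair 653.5842: forward underpriced → reverse cash-and-carry (short the stock, invest proceeds at r, pay the dividends, go long the forward).
Profit at T = |F_mkt − F*| = |643.69 − 653.5842| = kr 9.89 per share

kr 9.89 per share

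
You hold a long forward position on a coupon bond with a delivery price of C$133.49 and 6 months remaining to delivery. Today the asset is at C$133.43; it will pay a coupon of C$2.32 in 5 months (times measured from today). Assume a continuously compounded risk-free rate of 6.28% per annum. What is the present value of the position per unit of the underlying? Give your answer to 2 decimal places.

C$1.81

PV(remaining coupons) I = 2.32·e^(−0.0628·5/12) = 2.2601
Current forward F = (S − I)·e^(rT) = (133.43 − 2.2601)·e^(0.0628·6/12) = 131.1699 × 1.031898 = 135.3540
Value (long) = (F − K)·e^(−rT) = (135.3540 − 133.49) × 0.969088 = 1.8064
Value = C$1.81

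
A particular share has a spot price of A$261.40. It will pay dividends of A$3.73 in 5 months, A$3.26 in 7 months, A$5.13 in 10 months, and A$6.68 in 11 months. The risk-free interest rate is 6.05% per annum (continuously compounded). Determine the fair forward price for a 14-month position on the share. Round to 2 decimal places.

A$261.22

PV(dividends) I = 3.73·e^(−0.0605·5/12) + 3.26·e^(−0.0605·7/12) + 5.13·e^(−0.0605·10/12) + 6.68·e^(−0.0605·11/12)
I = 3.6371 + 3.1470 + 4.8778 + 6.3196 = 17.9815
F = (S − I)·e^(rT) = (261.40 − 17.9815) · e^(0.0605·14/12)
= 243.4185 · e^0.070583 = 243.4185 × 1.073134 = A$261.22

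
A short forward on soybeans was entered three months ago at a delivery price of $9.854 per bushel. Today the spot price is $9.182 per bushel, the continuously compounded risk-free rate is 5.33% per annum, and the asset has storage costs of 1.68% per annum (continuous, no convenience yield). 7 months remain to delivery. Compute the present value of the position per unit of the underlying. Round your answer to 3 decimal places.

Current fair forward for the remaining 7 months: F = S·e^((r + u)·T), (r + u) = 0.0533 + 0.0168 = 0.0701
F = 9.182 · e^(0.0701 × 7/12) = 9.182 × 1.041739 = 9.5652
Value of long forward = (F − K)·e^(−rT) = (9.5652 − 9.854) · e^(−0.0533·7/12)
= -0.2888 × 0.969387 = -0.280
Short position value = −(long value) = $0.280

$0.280 per bushel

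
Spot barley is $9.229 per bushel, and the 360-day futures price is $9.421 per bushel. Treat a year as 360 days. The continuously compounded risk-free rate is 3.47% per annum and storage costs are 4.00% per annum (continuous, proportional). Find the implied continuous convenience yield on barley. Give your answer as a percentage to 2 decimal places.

F = S·e^((r+u−y)T) ⇒ (r+u−y) = ln(F/S)/T
ln(9.421/9.229) = 0.020591; /T ⇒ 0.020591
y = r + u − ln(F/S)/T = 0.0347 + 0.0400 − 0.020591 = 0.054109
y = 5.41%

5.41%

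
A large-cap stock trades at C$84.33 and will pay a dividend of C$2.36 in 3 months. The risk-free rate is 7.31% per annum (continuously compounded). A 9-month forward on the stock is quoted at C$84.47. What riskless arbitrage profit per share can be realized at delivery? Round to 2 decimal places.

PV(dividends) I = 2.36·e^(−0.0731·3/12) = 2.3173
Fair forward F* = (S − I)·e^(rT) = (84.33 − 2.3173)·e^0.054825 = 82.0127 × 1.056356 = 86.6346
Market C$84.47 < fair 86.6346: forward underpriced → reverse cash-and-carry (short the stock, invest proceeds at r, pay the dividends, go long the forward).
Profit at T = |F_mkt − F*| = |84.47 − 86.6346| = C$2.16 per share

C$2.16 per share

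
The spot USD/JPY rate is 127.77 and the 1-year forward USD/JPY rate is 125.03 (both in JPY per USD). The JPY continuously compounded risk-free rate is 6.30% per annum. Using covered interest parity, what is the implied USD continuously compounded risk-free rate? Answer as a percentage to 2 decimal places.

8.47%

F = S·e^((r_JPY − r_USD)T) ⇒ r_USD = r_JPY − ln(F/S)/T
ln(125.03/127.77) = -0.021678; /(1) = -0.021678
r_USD = 0.0630 + 0.021678 = 0.084678
r_USD = 8.47%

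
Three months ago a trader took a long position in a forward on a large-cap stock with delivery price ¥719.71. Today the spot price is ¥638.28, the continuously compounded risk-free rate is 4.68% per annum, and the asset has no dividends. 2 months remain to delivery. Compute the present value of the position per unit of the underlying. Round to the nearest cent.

-¥75.84

Current fair forward for the remaining 2 months: F = S·e^(r·T), r = 0.0468
F = 638.28 · e^(0.0468 × 2/12) = 638.28 × 1.007830 = 643.2777
Value of long forward = (F − K)·e^(−rT) = (643.2777 − 719.71) · e^(−0.0468·2/12)
= -76.4323 × 0.992230 = -75.84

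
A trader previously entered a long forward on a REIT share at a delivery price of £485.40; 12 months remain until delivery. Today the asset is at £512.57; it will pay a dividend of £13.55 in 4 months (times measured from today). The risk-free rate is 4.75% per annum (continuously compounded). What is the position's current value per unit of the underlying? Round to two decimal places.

£36.35

PV(remaining dividends) I = 13.55·e^(−0.0475·4/12) = 13.3371
Current forward F = (S − I)·e^(rT) = (512.57 − 13.3371)·e^(0.0475·12/12) = 499.2329 × 1.048646 = 523.5186
Value (long) = (F − K)·e^(−rT) = (523.5186 − 485.40) × 0.953610 = 36.3503
Value = £36.35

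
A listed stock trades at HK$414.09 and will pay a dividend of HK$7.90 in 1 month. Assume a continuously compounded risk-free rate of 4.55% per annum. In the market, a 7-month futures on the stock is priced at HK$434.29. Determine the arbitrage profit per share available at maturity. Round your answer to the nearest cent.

PV(dividends) I = 7.90·e^(−0.0455·1/12) = 7.8701
Fair futures F* = (S − I)·e^(rT) = (414.09 − 7.8701)·e^0.026542 = 406.2199 × 1.026897 = 417.1460
Market HK$434.29 > fair 417.1460: forward overpriced → cash-and-carry (borrow at r, buy the stock and collect the dividends, short the forward).
Profit at T = |F_mkt − F*| = |434.29 − 417.1460| = HK$17.14 per share

HK$17.14 per share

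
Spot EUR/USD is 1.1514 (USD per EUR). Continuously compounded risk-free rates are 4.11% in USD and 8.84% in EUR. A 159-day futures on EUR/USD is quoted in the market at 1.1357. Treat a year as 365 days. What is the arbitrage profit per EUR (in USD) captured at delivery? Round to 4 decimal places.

0.0078 per EUR (in USD)

Fair futures: F* = S·e^(carry·T), with carry = (r_USD − r_EUR) = 0.0411 − 0.0884 = -0.0473
F* = 1.1514 · e^(-0.0473 × 159/365) = 1.1514 · e^-0.020605 = 1.1514 × 0.979606 = 1.1279
Market 1.1357 > fair 1.1279: forward overpriced → cash-and-carry (buy spot, short the forward).
At maturity, profit = |F_mkt − F*| = |1.1357 − 1.1279| = 0.0078 per EUR (in USD)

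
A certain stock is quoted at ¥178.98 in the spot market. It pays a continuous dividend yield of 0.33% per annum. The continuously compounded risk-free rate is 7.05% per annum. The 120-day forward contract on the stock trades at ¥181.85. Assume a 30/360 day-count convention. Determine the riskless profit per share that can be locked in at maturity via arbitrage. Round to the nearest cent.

¥1.18 per share

Fair forward: F* = S·e^(carry·T), with carry = (r − q) = 0.0705 − 0.0033 = 0.0672
F* = 178.98 · e^(0.0672 × 120/360) = 178.98 · e^0.022400 = 178.98 × 1.022653 = ¥183.0344
Market ¥181.85 < fair ¥183.0344: forward underpriced → reverse cash-and-carry (short spot, go long the forward).
At maturity, profit = |F_mkt − F*| = |181.85 − 183.0344| = ¥1.18 per share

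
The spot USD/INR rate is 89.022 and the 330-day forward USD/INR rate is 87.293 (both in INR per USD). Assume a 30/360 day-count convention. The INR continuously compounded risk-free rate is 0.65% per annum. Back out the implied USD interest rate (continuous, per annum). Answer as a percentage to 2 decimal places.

F = S·e^((r_INR − r_USD)T) ⇒ r_USD = r_INR − ln(F/S)/T
ln(87.293/89.022) = -0.019613; /(330/360) = -0.021396
r_USD = 0.0065 + 0.021396 = 0.027896
r_USD = 2.79%

2.79%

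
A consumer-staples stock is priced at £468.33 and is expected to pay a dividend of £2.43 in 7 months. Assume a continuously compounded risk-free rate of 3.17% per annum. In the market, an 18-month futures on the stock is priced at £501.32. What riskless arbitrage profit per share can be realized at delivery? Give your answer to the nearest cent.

PV(dividends) I = 2.43·e^(−0.0317·7/12) = 2.3855
Fair futures F* = (S − I)·e^(rT) = (468.33 − 2.3855)·e^0.047550 = 465.9445 × 1.048699 = 488.6355
Market £501.32 > fair 488.6355: forward overpriced → cash-and-carry (borrow at r, buy the stock and collect the dividends, short the forward).
Profit at T = |F_mkt − F*| = |501.32 − 488.6355| = £12.68 per share

£12.68 per share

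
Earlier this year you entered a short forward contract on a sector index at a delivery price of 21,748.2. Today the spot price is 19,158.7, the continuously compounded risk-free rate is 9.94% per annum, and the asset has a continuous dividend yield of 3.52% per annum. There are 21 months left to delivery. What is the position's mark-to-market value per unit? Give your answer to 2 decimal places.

Current fair forward for the remaining 21 months: F = S·e^((r − q)·T), (r − q) = 0.0994 − 0.0352 = 0.0642
F = 19158.7 · e^(0.0642 × 21/12) = 19158.7 × 1.11890441 = 21436.7539
Value of long forward = (F − K)·e^(−rT) = (21436.7539 − 21748.2) · e^(−0.0994·21/12)
= -311.4461 × 0.84033891 = -261.72
Short position value = −(long value) = 261.72

261.72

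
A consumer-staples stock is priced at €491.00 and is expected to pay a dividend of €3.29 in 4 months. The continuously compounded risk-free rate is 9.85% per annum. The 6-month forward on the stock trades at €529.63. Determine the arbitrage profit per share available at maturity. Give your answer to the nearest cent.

PV(dividends) I = 3.29·e^(−0.0985·4/12) = 3.1837
Fair forward F* = (S − I)·e^(rT) = (491.00 − 3.1837)·e^0.049250 = 487.8163 × 1.050483 = 512.4427
Market €529.63 > fair 512.4427: forward overpriced → cash-and-carry (borrow at r, buy the stock and collect the dividends, short the forward).
Profit at T = |F_mkt − F*| = |529.63 − 512.4427| = €17.19 per share

€17.19 per share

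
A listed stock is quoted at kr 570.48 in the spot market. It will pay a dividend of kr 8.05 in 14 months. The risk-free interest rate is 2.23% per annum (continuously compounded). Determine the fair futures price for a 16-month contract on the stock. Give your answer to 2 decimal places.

kr 579.62

PV(dividends) I = 8.05·e^(−0.0223·14/12)
I = 7.8433
F = (S − I)·e^(rT) = (570.48 − 7.8433) · e^(0.0223·16/12)
= 562.6367 · e^0.029733 = 562.6367 × 1.030179 = kr 579.62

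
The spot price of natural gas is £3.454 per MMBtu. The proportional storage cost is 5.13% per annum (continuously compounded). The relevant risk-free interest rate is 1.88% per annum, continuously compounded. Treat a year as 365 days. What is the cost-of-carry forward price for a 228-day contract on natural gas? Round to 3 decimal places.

£3.609 per MMBtu

Net carry = r + u − y = 0.0188 + 0.0513 − 0.0000 = 0.0701
F = S·e^((r+u−y)T) = 3.454 · e^(0.0701 × 228/365) = 3.454 · e^0.043788
= 3.454 × 1.044761 = £3.609 per MMBtu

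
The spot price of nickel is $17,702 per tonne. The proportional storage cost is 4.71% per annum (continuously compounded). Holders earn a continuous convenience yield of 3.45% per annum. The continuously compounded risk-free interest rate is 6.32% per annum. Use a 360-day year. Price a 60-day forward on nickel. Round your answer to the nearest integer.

$17,927 per tonne

Net carry = r + u − y = 0.0632 + 0.0471 − 0.0345 = 0.0758
F = S·e^((r+u−y)T) = 17702 · e^(0.0758 × 60/360) = 17702 · e^0.012633
= 17702 × 1.012713 = $17,927 per tonne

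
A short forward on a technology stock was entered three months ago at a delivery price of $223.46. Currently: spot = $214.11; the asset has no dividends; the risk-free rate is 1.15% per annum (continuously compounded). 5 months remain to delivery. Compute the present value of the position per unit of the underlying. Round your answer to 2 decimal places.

Current fair forward for the remaining 5 months: F = S·e^(r·T), r = 0.0115
F = 214.11 · e^(0.0115 × 5/12) = 214.11 × 1.004803 = 215.1384
Value of long forward = (F − K)·e^(−rT) = (215.1384 − 223.46) · e^(−0.0115·5/12)
= -8.3216 × 0.995220 = -8.28
Short position value = −(long value) = $8.28

$8.28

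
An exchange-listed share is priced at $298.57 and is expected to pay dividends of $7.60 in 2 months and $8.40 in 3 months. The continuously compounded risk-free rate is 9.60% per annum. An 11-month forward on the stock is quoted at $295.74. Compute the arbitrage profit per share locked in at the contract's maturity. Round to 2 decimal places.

$13.17 per share

PV(dividends) I = 7.60·e^(−0.0960·2/12) + 8.40·e^(−0.0960·3/12) = 15.6802
Fair forward F* = (S − I)·e^(rT) = (298.57 − 15.6802)·e^0.088000 = 282.8898 × 1.091988 = 308.9123
Market $295.74 < fair 308.9123: forward underpriced → reverse cash-and-carry (short the stock, invest proceeds at r, pay the dividends, go long the forward).
Profit at T = |F_mkt − F*| = |295.74 − 308.9123| = $13.17 per share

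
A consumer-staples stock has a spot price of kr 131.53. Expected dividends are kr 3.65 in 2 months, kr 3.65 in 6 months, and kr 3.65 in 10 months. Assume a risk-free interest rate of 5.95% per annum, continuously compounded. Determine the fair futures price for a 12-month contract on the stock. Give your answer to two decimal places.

kr 128.31

PV(dividends) I = 3.65·e^(−0.0595·2/12) + 3.65·e^(−0.0595·6/12) + 3.65·e^(−0.0595·10/12)
I = 3.6140 + 3.5430 + 3.4734 = 10.6304
F = (S − I)·e^(rT) = (131.53 − 10.6304) · e^(0.0595·12/12)
= 120.8996 · e^0.059500 = 120.8996 × 1.061306 = kr 128.31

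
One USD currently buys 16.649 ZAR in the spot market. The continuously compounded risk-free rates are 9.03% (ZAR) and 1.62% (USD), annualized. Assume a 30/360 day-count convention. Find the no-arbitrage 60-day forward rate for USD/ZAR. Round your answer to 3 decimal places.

16.856

F = S·e^((r_ZAR − r_USD)T) = 16.649 · e^((0.0903 − 0.0162) × 60/360)
= 16.649 · e^0.012350 = 16.649 × 1.012427
F = 16.856 ZAR per USD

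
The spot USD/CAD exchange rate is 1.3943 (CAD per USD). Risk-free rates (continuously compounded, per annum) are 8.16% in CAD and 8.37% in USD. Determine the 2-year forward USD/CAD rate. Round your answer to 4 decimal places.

1.3885

F = S·e^((r_CAD − r_USD)T) = 1.3943 · e^((0.0816 − 0.0837) × 2)
= 1.3943 · e^-0.004200 = 1.3943 × 0.995809
F = 1.3885 CAD per USD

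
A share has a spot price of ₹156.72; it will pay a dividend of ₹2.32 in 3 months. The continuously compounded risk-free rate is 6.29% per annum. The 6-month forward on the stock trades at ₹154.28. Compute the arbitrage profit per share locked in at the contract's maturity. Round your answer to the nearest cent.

₹5.09 per share

PV(dividends) I = 2.32·e^(−0.0629·3/12) = 2.2838
Fair forward F* = (S − I)·e^(rT) = (156.72 − 2.2838)·e^0.031450 = 154.4362 × 1.031950 = 159.3704
Market ₹154.28 < fair 159.3704: forward underpriced → reverse cash-and-carry (short the stock, invest proceeds at r, pay the dividends, go long the forward).
Profit at T = |F_mkt − F*| = |154.28 − 159.3704| = ₹5.09 per share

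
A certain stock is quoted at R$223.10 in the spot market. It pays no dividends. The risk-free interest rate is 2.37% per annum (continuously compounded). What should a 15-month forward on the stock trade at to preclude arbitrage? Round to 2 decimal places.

R$229.81

F = S·e^(rT) = 223.10 · e^(0.0237 × 15/12)
= 223.10 · e^0.029625 = 223.10 × 1.030068
F = R$229.81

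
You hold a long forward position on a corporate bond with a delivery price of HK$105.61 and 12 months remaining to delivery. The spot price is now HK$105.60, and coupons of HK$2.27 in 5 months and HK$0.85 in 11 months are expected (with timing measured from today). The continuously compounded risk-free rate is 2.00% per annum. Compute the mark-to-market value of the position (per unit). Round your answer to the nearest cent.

-HK$1.00

PV(remaining coupons) I = 2.27·e^(−0.0200·5/12) + 0.85·e^(−0.0200·11/12) = 3.0857
Current forward F = (S − I)·e^(rT) = (105.60 − 3.0857)·e^(0.0200·12/12) = 102.5143 × 1.020201 = 104.5852
Value (long) = (F − K)·e^(−rT) = (104.5852 − 105.61) × 0.980199 = -1.0045
Value = -HK$1.00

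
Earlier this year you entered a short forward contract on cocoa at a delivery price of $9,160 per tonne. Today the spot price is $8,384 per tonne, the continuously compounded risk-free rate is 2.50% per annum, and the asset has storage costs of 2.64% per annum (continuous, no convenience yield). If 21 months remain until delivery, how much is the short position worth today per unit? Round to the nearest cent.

-$12.54 per tonne

Current fair forward for the remaining 21 months: F = S·e^((r + u)·T), (r + u) = 0.0250 + 0.0264 = 0.0514
F = 8384 · e^(0.0514 × 21/12) = 8384 × 1.09411958 = 9173.0986
Value of long forward = (F − K)·e^(−rT) = (9173.0986 − 9160) · e^(−0.0250·21/12)
= 13.0986 × 0.95719323 = 12.54
Short position value = −(long value) = -$12.54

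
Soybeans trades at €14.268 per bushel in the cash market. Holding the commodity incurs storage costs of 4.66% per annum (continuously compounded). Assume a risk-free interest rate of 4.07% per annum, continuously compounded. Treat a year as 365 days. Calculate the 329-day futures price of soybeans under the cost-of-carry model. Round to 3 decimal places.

€15.436 per bushel

Net carry = r + u − y = 0.0407 + 0.0466 − 0.0000 = 0.0873
F = S·e^((r+u−y)T) = 14.268 · e^(0.0873 × 329/365) = 14.268 · e^0.078690
= 14.268 × 1.081869 = €15.436 per bushel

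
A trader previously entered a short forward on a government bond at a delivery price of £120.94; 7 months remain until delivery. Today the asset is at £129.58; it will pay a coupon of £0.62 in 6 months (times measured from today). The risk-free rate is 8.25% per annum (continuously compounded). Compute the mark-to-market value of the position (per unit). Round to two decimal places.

PV(remaining coupons) I = 0.62·e^(−0.0825·6/12) = 0.5949
Current forward F = (S − I)·e^(rT) = (129.58 − 0.5949)·e^(0.0825·7/12) = 128.9851 × 1.049302 = 135.3443
Value (long) = (F − K)·e^(−rT) = (135.3443 − 120.94) × 0.953015 = 13.7275
Short position value = −(long value) = -£13.73

-£13.73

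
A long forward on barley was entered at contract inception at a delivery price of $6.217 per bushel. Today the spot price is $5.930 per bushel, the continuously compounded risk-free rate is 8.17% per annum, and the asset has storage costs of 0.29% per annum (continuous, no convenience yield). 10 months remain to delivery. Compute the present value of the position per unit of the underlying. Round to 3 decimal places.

$0.137 per bushel

Current fair forward for the remaining 10 months: F = S·e^((r + u)·T), (r + u) = 0.0817 + 0.0029 = 0.0846
F = 5.930 · e^(0.0846 × 10/12) = 5.930 × 1.073045 = 6.3632
Value of long forward = (F − K)·e^(−rT) = (6.3632 − 6.217) · e^(−0.0817·10/12)
= 0.1462 × 0.934183 = 0.137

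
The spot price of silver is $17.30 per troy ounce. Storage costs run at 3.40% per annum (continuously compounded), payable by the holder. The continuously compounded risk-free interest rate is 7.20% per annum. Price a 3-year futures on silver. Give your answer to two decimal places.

Net carry = r + u − y = 0.0720 + 0.0340 − 0.0000 = 0.1060
F = S·e^((r+u−y)T) = 17.30 · e^(0.1060 × 3) = 17.30 · e^0.318000
= 17.30 × 1.374376 = $23.78 per troy ounce

$23.78 per troy ounce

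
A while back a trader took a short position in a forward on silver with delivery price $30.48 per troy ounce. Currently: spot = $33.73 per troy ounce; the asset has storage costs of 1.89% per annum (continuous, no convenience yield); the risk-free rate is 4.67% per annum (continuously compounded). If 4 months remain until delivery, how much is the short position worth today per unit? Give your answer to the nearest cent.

-$3.93 per troy ounce

Current fair forward for the remaining 4 months: F = S·e^((r + u)·T), (r + u) = 0.0467 + 0.0189 = 0.0656
F = 33.73 · e^(0.0656 × 4/12) = 33.73 × 1.022107 = 34.4757
Value of long forward = (F − K)·e^(−rT) = (34.4757 − 30.48) · e^(−0.0467·4/12)
= 3.9957 × 0.984554 = 3.93
Short position value = −(long value) = -$3.93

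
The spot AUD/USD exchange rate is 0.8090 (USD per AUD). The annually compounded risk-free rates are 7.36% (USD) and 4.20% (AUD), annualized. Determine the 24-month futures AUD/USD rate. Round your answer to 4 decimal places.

0.8588

By covered interest parity, F = S · (1+r_USD)^T / (1+r_AUD)^T
= 0.8090 × 1.152617 / 1.085764 = 0.8090 × 1.061572
F = 0.8588 USD per AUD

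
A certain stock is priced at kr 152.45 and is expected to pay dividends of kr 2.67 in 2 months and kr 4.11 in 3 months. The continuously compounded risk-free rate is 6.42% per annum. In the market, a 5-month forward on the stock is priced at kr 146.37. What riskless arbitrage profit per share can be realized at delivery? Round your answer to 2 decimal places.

kr 3.35 per share

PV(dividends) I = 2.67·e^(−0.0642·2/12) + 4.11·e^(−0.0642·3/12) = 6.6861
Fair forward F* = (S − I)·e^(rT) = (152.45 − 6.6861)·e^0.026750 = 145.7639 × 1.027111 = 149.7157
Market kr 146.37 < fair 149.7157: forward underpriced → reverse cash-and-carry (short the stock, invest proceeds at r, pay the dividends, go long the forward).
Profit at T = |F_mkt − F*| = |146.37 − 149.7157| = kr 3.35 per share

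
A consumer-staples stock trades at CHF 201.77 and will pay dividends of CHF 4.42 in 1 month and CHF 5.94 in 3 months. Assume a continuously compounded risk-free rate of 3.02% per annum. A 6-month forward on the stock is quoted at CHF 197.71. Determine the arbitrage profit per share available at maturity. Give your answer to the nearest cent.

CHF 3.33 per share

PV(dividends) I = 4.42·e^(−0.0302·1/12) + 5.94·e^(−0.0302·3/12) = 10.3042
Fair forward F* = (S − I)·e^(rT) = (201.77 − 10.3042)·e^0.015100 = 191.4658 × 1.015215 = 194.3790
Market CHF 197.71 > fair 194.3790: forward overpriced → cash-and-carry (borrow at r, buy the stock and collect the dividends, short the forward).
Profit at T = |F_mkt − F*| = |197.71 − 194.3790| = CHF 3.33 per share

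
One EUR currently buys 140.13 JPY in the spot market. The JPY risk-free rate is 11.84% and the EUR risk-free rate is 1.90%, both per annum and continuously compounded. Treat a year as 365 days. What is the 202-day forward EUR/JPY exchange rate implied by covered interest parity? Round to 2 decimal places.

148.05

F = S·e^((r_JPY − r_EUR)T) = 140.13 · e^((0.1184 − 0.0190) × 202/365)
= 140.13 · e^0.055010 = 140.13 × 1.056551
F = 148.05 JPY per EUR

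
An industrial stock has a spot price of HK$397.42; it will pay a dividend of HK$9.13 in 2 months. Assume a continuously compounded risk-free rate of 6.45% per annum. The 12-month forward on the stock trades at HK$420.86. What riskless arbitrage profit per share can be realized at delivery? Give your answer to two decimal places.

HK$6.60 per share

PV(dividends) I = 9.13·e^(−0.0645·2/12) = 9.0324
Fair forward F* = (S − I)·e^(rT) = (397.42 − 9.0324)·e^0.064500 = 388.3876 × 1.066626 = 414.2643
Market HK$420.86 > fair 414.2643: forward overpriced → cash-and-carry (borrow at r, buy the stock and collect the dividends, short the forward).
Profit at T = |F_mkt − F*| = |420.86 − 414.2643| = HK$6.60 per share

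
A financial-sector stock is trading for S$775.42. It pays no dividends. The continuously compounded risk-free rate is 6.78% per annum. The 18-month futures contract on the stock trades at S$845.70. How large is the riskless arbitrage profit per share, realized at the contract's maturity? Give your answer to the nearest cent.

Fair futures: F* = S·e^(carry·T), with carry = r = 0.0678
F* = 775.42 · e^(0.0678 × 18/12) = 775.42 · e^0.101700 = 775.42 × 1.107051 = S$858.4295
Market S$845.70 < fair S$858.4295: forward underpriced → reverse cash-and-carry (short spot, go long the forward).
At maturity, profit = |F_mkt − F*| = |845.70 − 858.4295| = S$12.73 per share

S$12.73 per share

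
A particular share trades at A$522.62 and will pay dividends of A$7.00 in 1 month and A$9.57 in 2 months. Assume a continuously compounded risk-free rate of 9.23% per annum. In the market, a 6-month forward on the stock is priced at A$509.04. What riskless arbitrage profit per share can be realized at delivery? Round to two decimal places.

A$21.12 per share

PV(dividends) I = 7.00·e^(−0.0923·1/12) + 9.57·e^(−0.0923·2/12) = 16.3703
Fair forward F* = (S − I)·e^(rT) = (522.62 − 16.3703)·e^0.046150 = 506.2497 × 1.047231 = 530.1604
Market A$509.04 < fair 530.1604: forward underpriced → reverse cash-and-carry (short the stock, invest proceeds at r, pay the dividends, go long the forward).
Profit at T = |F_mkt − F*| = |509.04 − 530.1604| = A$21.12 per share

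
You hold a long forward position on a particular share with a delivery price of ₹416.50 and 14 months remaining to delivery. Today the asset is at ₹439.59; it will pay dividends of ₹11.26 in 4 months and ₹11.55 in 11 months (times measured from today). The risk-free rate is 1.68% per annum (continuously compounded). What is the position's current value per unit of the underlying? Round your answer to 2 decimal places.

₹8.60

PV(remaining dividends) I = 11.26·e^(−0.0168·4/12) + 11.55·e^(−0.0168·11/12) = 22.5706
Current forward F = (S − I)·e^(rT) = (439.59 − 22.5706)·e^(0.0168·14/12) = 417.0194 × 1.019793 = 425.2735
Value (long) = (F − K)·e^(−rT) = (425.2735 − 416.50) × 0.980591 = 8.6032
Value = ₹8.60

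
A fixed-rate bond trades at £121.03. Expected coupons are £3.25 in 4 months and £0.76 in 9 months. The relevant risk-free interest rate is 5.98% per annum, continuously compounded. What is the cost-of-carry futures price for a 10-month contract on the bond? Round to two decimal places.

PV(coupons) I = 3.25·e^(−0.0598·4/12) + 0.76·e^(−0.0598·9/12)
I = 3.1859 + 0.7267 = 3.9126
F = (S − I)·e^(rT) = (121.03 − 3.9126) · e^(0.0598·10/12)
= 117.1174 · e^0.049833 = 117.1174 × 1.051096 = £123.10

£123.10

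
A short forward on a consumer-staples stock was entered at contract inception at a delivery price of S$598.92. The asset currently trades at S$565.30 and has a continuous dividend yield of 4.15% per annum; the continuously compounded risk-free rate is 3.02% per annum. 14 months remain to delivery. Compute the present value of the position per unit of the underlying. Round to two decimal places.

S$39.60

Current fair forward for the remaining 14 months: F = S·e^((r − q)·T), (r − q) = 0.0302 − 0.0415 = -0.0113
F = 565.30 · e^(-0.0113 × 14/12) = 565.30 × 0.986903 = 557.8963
Value of long forward = (F − K)·e^(−rT) = (557.8963 − 598.92) · e^(−0.0302·14/12)
= -41.0237 × 0.965380 = -39.60
Short position value = −(long value) = S$39.60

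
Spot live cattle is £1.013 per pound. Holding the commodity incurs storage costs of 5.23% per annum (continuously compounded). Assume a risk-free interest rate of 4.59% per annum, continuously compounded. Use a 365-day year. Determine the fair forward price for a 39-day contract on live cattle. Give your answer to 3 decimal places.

Net carry = r + u − y = 0.0459 + 0.0523 − 0.0000 = 0.0982
F = S·e^((r+u−y)T) = 1.013 · e^(0.0982 × 39/365) = 1.013 · e^0.010493
= 1.013 × 1.010548 = £1.024 per pound

£1.024 per pound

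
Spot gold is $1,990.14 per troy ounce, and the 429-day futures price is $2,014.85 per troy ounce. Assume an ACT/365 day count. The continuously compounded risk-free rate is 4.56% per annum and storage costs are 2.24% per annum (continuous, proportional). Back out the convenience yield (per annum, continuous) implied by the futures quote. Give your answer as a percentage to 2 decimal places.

F = S·e^((r+u−y)T) ⇒ (r+u−y) = ln(F/S)/T
ln(2014.85/1990.14) = 0.012340; /T ⇒ 0.010499
y = r + u − ln(F/S)/T = 0.0456 + 0.0224 − 0.010499 = 0.057501
y = 5.75%

5.75%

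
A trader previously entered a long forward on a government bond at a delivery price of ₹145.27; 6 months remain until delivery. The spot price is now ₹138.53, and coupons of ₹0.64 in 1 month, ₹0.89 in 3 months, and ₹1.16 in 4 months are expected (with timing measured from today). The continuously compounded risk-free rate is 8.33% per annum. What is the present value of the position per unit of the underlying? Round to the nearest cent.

PV(remaining coupons) I = 0.64·e^(−0.0833·1/12) + 0.89·e^(−0.0833·3/12) + 1.16·e^(−0.0833·4/12) = 2.6355
Current forward F = (S − I)·e^(rT) = (138.53 − 2.6355)·e^(0.0833·6/12) = 135.8945 × 1.042530 = 141.6741
Value (long) = (F − K)·e^(−rT) = (141.6741 − 145.27) × 0.959205 = -3.4492
Value = -₹3.45

-₹3.45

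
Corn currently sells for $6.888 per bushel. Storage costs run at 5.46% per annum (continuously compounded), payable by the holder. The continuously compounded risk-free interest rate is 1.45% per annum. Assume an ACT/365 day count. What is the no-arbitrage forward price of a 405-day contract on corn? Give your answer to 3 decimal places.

Net carry = r + u − y = 0.0145 + 0.0546 − 0.0000 = 0.0691
F = S·e^((r+u−y)T) = 6.888 · e^(0.0691 × 405/365) = 6.888 · e^0.076673
= 6.888 × 1.079689 = $7.437 per bushel

$7.437 per bushel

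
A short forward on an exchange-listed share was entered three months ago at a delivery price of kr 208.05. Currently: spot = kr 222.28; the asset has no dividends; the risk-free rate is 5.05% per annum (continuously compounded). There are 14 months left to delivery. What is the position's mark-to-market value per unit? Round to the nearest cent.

Current fair forward for the remaining 14 months: F = S·e^(r·T), r = 0.0505
F = 222.28 · e^(0.0505 × 14/12) = 222.28 × 1.060687 = 235.7695
Value of long forward = (F − K)·e^(−rT) = (235.7695 − 208.05) · e^(−0.0505·14/12)
= 27.7195 × 0.942785 = 26.13
Short position value = −(long value) = -kr 26.13

-kr 26.13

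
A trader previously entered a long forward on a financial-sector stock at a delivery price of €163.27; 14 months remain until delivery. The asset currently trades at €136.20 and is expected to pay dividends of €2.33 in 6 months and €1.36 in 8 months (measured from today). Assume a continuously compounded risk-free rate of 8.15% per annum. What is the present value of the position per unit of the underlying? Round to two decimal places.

PV(remaining dividends) I = 2.33·e^(−0.0815·6/12) + 1.36·e^(−0.0815·8/12) = 3.5250
Current forward F = (S − I)·e^(rT) = (136.20 − 3.5250)·e^(0.0815·14/12) = 132.6750 × 1.099750 = 145.9093
Value (long) = (F − K)·e^(−rT) = (145.9093 − 163.27) × 0.909297 = -15.7860
Value = -€15.79

-€15.79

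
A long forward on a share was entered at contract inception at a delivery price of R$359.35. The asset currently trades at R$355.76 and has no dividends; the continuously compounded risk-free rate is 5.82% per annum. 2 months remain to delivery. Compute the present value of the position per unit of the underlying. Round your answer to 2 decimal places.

-R$0.12

Current fair forward for the remaining 2 months: F = S·e^(r·T), r = 0.0582
F = 355.76 · e^(0.0582 × 2/12) = 355.76 × 1.009747 = 359.2276
Value of long forward = (F − K)·e^(−rT) = (359.2276 − 359.35) · e^(−0.0582·2/12)
= -0.1224 × 0.990347 = -0.12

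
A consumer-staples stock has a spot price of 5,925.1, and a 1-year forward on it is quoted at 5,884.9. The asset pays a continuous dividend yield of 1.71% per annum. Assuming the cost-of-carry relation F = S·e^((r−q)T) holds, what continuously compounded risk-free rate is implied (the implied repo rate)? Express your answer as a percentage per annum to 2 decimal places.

From F = S·e^((r−q)T): (r − q) = ln(F/S)/T
ln(5884.9/5925.1) = ln(0.993215) = -0.006808
(r − q) = -0.006808 / (1) = -0.006808
r = ln(F/S)/T + q = -0.006808 + 0.0171 = 0.010292
r = 1.03%

1.03%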